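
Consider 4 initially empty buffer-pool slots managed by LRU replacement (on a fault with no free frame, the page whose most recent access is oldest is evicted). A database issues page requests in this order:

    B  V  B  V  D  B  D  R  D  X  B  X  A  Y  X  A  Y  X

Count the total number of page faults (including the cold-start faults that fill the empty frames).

7

B → miss, frames [B]
V → miss, frames [B, V]
B → hit
V → hit
D → miss, frames [B, V, D]
B → hit
D → hit
R → miss, frames [V, B, D, R]
D → hit
X → miss, evict V, frames [B, R, D, X]
B → hit
X → hit
A → miss, evict R, frames [D, B, X, A]
Y → miss, evict D, frames [B, X, A, Y]
X → hit
A → hit
Y → hit
X → hit
Page faults: 7.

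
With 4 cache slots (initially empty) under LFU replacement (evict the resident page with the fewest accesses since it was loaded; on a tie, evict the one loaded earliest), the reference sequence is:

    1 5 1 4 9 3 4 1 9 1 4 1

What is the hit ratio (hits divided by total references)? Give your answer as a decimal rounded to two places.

1: miss, frames [1]
5: miss, frames [1, 5]
1: hit
4: miss, frames [1, 5, 4]
9: miss, frames [1, 5, 4, 9]
3: miss, evict 5, frames [1, 4, 9, 3]
4: hit
1: hit
9: hit
1: hit
4: hit
1: hit
Hits: 7 of 12 references → 7/12 = 0.5833.

0.58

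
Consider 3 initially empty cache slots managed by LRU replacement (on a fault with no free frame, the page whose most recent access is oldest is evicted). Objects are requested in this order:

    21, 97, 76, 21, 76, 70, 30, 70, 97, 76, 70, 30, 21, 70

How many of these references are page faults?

9

21 → miss, frames [21]
97 → miss, frames [21, 97]
76 → miss, frames [21, 97, 76]
21 → hit
76 → hit
70 → miss, evict 97, frames [21, 76, 70]
30 → miss, evict 21, frames [76, 70, 30]
70 → hit
97 → miss, evict 76, frames [30, 70, 97]
76 → miss, evict 30, frames [70, 97, 76]
70 → hit
30 → miss, evict 97, frames [76, 70, 30]
21 → miss, evict 76, frames [70, 30, 21]
70 → hit
Page faults: 9.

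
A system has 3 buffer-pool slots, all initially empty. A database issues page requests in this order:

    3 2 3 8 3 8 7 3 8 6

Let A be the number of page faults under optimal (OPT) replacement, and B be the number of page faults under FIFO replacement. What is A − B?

-1

Under OPT: F F . F . . F . . F → 5 faults.
Under FIFO: F F . F . . F F . F → 6 faults.
A − B = 5 − 6 = -1.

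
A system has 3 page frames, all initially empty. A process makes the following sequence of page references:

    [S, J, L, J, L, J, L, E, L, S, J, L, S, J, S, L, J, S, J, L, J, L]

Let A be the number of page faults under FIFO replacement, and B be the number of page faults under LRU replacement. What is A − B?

Under FIFO: F F F . . . . F . F F F . . . . . . . . . . → 7 faults.
Under LRU: F F F . . . . F . F F . . . . . . . . . . . → 6 faults.
A − B = 7 − 6 = 1.

1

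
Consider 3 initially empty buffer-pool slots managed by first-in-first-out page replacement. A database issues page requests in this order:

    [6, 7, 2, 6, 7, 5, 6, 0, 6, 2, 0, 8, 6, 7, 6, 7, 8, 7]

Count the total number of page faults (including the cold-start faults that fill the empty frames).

10

6 -> fault, frames [6]
7 -> fault, frames [6, 7]
2 -> fault, frames [6, 7, 2]
6 -> hit
7 -> hit
5 -> fault, evict 6, frames [7, 2, 5]
6 -> fault, evict 7, frames [2, 5, 6]
0 -> fault, evict 2, frames [5, 6, 0]
6 -> hit
2 -> fault, evict 5, frames [6, 0, 2]
0 -> hit
8 -> fault, evict 6, frames [0, 2, 8]
6 -> fault, evict 0, frames [2, 8, 6]
7 -> fault, evict 2, frames [8, 6, 7]
6 -> hit
7 -> hit
8 -> hit
7 -> hit
Page faults: 10.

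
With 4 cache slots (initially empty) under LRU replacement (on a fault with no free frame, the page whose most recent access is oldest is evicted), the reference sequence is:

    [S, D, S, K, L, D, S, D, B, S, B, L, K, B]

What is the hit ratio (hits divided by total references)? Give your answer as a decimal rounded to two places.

0.57

S: fault, frames [S]
D: fault, frames [S, D]
S: hit
K: fault, frames [D, S, K]
L: fault, frames [D, S, K, L]
D: hit
S: hit
D: hit
B: fault, evict K, frames [L, S, D, B]
S: hit
B: hit
L: hit
K: fault, evict D, frames [S, B, L, K]
B: hit
Hits: 8 of 14 references → 8/14 = 0.5714.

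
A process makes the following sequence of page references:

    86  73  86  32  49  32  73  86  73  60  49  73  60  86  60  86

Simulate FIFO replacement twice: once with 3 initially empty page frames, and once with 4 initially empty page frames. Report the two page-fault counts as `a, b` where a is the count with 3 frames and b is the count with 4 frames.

9, 6

3 frames: F F . F F . . F F F F . . F . . → 9 faults.
4 frames: F F . F F . . . . F . . . F . . → 6 faults.
6 < 9: adding a frame reduced faults, as is typical.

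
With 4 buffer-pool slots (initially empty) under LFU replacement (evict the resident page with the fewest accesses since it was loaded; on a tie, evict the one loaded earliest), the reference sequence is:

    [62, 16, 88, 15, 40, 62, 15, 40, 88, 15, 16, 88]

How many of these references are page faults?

62 -> fault, frames [62]
16 -> fault, frames [62, 16]
88 -> fault, frames [62, 16, 88]
15 -> fault, frames [62, 16, 88, 15]
40 -> fault, evict 62, frames [16, 88, 15, 40]
62 -> fault, evict 16, frames [88, 15, 40, 62]
15 -> hit
40 -> hit
88 -> hit
15 -> hit
16 -> fault, evict 62, frames [88, 15, 40, 16]
88 -> hit
Page faults: 7.

7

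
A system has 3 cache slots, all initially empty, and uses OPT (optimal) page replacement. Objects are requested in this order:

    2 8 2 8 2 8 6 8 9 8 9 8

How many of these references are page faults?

4

2: miss, frames [2]
8: miss, frames [2, 8]
2: hit
8: hit
2: hit
8: hit
6: miss, frames [2, 8, 6]
8: hit
9: miss, evict 6, frames [2, 8, 9]
8: hit
9: hit
8: hit
Page faults: 4.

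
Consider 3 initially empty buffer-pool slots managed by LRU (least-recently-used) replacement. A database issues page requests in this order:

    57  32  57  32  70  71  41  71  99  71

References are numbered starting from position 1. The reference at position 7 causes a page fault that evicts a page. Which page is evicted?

32

pos 1: 57 -> miss, frames [57]
pos 2: 32 -> miss, frames [57, 32]
pos 3: 57 -> hit
pos 4: 32 -> hit
pos 5: 70 -> miss, frames [57, 32, 70]
pos 6: 71 -> miss, evict 57, frames [32, 70, 71]
pos 7: 41 -> miss, evict 32, frames [70, 71, 41]
At position 7, page 32 is evicted.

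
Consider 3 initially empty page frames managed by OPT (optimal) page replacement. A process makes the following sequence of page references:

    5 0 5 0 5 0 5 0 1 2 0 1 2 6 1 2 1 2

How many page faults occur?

5 -> fault, frames [5]
0 -> fault, frames [5, 0]
5 -> hit
0 -> hit
5 -> hit
0 -> hit
5 -> hit
0 -> hit
1 -> fault, frames [5, 0, 1]
2 -> fault, evict 5, frames [0, 1, 2]
0 -> hit
1 -> hit
2 -> hit
6 -> fault, evict 0, frames [1, 2, 6]
1 -> hit
2 -> hit
1 -> hit
2 -> hit
Page faults: 5.

5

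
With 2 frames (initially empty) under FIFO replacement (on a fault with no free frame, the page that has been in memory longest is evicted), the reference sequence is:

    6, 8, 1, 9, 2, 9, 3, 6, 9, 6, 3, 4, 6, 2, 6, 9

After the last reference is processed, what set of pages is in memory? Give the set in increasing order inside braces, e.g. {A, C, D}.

6 → miss, frames {6}
8 → miss, frames {6,8}
1 → miss, evict 6, frames {8,1}
9 → miss, evict 8, frames {1,9}
2 → miss, evict 1, frames {9,2}
9 → hit
3 → miss, evict 9, frames {2,3}
6 → miss, evict 2, frames {3,6}
9 → miss, evict 3, frames {6,9}
6 → hit
3 → miss, evict 6, frames {9,3}
4 → miss, evict 9, frames {3,4}
6 → miss, evict 3, frames {4,6}
2 → miss, evict 4, frames {6,2}
6 → hit
9 → miss, evict 6, frames {2,9}

{2, 9}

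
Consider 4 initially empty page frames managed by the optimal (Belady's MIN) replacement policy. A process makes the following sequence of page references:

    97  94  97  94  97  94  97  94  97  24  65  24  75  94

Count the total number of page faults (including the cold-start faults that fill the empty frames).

5

97 → miss, frames [97]
94 → miss, frames [97, 94]
97 → hit
94 → hit
97 → hit
94 → hit
97 → hit
94 → hit
97 → hit
24 → miss, frames [97, 94, 24]
65 → miss, frames [97, 94, 24, 65]
24 → hit
75 → miss, evict 65, frames [97, 94, 24, 75]
94 → hit
Page faults: 5.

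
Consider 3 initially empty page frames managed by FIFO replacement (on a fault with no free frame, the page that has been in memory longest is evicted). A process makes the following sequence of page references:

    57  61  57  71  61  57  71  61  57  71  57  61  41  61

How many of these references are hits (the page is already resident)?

10

57 → miss, frames [57]
61 → miss, frames [57, 61]
57 → hit
71 → miss, frames [57, 61, 71]
61 → hit
57 → hit
71 → hit
61 → hit
57 → hit
71 → hit
57 → hit
61 → hit
41 → miss, evict 57, frames [61, 71, 41]
61 → hit
Hits: 10.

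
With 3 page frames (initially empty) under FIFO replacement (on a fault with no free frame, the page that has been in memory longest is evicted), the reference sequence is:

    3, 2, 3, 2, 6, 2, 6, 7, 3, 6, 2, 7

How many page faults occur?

3 → fault, frames {3}
2 → fault, frames {3,2}
3 → hit
2 → hit
6 → fault, frames {3,2,6}
2 → hit
6 → hit
7 → fault, evict 3, frames {2,6,7}
3 → fault, evict 2, frames {6,7,3}
6 → hit
2 → fault, evict 6, frames {7,3,2}
7 → hit
Page faults: 6.

6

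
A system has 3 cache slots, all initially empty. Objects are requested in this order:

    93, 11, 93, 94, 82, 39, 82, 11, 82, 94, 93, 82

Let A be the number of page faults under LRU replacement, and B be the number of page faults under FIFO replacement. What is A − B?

Under LRU: F F . F F F . F . F F . → 8 faults.
Under FIFO: F F . F F F . F . F F F → 9 faults.
A − B = 8 − 9 = -1.

-1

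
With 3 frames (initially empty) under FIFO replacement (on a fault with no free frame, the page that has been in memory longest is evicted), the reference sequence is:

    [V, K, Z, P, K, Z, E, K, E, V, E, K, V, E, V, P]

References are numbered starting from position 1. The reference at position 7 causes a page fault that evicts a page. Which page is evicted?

K

pos 1: V: miss, frames {V}
pos 2: K: miss, frames {V,K}
pos 3: Z: miss, frames {V,K,Z}
pos 4: P: miss, evict V, frames {K,Z,P}
pos 5: K: hit
pos 6: Z: hit
pos 7: E: miss, evict K, frames {Z,P,E}
At position 7, page K is evicted.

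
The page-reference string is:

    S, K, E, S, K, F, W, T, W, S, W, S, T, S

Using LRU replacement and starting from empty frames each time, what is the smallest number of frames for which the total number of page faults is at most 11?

f=1: 14 faults
f=2: 10 faults
f=3: 7 faults
f=4: 7 faults
f=5: 6 faults
f=6: 6 faults
Smallest f with faults ≤ 11 is 2.

2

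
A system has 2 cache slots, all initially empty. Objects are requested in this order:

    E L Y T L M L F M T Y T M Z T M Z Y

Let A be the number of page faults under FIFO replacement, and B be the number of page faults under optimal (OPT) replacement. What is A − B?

3

Under FIFO: F F F F F F . F . F F . F F F F F F → 15 faults.
Under OPT: F F F F . F . F . F F . F F . F . F → 12 faults.
A − B = 15 − 12 = 3.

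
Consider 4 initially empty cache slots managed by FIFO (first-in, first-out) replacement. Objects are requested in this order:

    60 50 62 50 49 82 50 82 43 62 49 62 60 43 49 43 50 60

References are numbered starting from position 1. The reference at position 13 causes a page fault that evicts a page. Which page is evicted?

pos 1: 60 → miss, frames [60]
pos 2: 50 → miss, frames [60, 50]
pos 3: 62 → miss, frames [60, 50, 62]
pos 4: 50 → hit
pos 5: 49 → miss, frames [60, 50, 62, 49]
pos 6: 82 → miss, evict 60, frames [50, 62, 49, 82]
pos 7: 50 → hit
pos 8: 82 → hit
pos 9: 43 → miss, evict 50, frames [62, 49, 82, 43]
pos 10: 62 → hit
pos 11: 49 → hit
pos 12: 62 → hit
pos 13: 60 → miss, evict 62, frames [49, 82, 43, 60]
At position 13, page 62 is evicted.

62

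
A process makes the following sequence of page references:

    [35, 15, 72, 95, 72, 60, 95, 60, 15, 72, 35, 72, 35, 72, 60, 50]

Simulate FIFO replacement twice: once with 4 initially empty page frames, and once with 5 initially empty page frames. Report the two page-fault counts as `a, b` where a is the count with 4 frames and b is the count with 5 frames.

4 frames: F F F F . F . . . . F . . . . F → 7 faults.
5 frames: F F F F . F . . . . . . . . . F → 6 faults.
6 < 7: adding a frame reduced faults, as is typical.

7, 6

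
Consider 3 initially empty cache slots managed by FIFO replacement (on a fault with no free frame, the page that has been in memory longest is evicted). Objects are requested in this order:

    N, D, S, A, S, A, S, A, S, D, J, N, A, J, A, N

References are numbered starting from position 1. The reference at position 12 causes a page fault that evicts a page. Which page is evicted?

pos 1: N: fault, frames [N]
pos 2: D: fault, frames [N, D]
pos 3: S: fault, frames [N, D, S]
pos 4: A: fault, evict N, frames [D, S, A]
pos 5: S: hit
pos 6: A: hit
pos 7: S: hit
pos 8: A: hit
pos 9: S: hit
pos 10: D: hit
pos 11: J: fault, evict D, frames [S, A, J]
pos 12: N: fault, evict S, frames [A, J, N]
At position 12, page S is evicted.

S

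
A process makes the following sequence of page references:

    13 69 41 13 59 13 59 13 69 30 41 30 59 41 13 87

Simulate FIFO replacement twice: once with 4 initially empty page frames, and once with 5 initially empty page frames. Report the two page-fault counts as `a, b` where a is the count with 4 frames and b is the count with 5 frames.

7, 6

4 frames: F F F . F . . . . F . . . . F F → 7 faults.
5 frames: F F F . F . . . . F . . . . . F → 6 faults.
6 < 7: adding a frame reduced faults, as is typical.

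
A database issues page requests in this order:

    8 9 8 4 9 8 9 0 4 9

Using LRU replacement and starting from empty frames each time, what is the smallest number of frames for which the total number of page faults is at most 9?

2

f=1: 10 faults
f=2: 8 faults
f=3: 5 faults
f=4: 4 faults
Smallest f with faults ≤ 9 is 2.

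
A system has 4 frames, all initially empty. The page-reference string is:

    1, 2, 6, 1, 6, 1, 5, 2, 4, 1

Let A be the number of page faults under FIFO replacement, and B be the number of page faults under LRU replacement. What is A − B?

Under FIFO: F F F . . . F . F F → 6 faults.
Under LRU: F F F . . . F . F . → 5 faults.
A − B = 6 − 5 = 1.

1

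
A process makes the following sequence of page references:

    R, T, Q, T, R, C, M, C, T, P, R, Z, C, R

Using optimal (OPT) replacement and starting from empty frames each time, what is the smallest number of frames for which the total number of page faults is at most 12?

2

f=1: 14 faults
f=2: 11 faults
f=3: 8 faults
f=4: 7 faults
f=5: 7 faults
f=6: 7 faults
f=7: 7 faults
Smallest f with faults ≤ 12 is 2.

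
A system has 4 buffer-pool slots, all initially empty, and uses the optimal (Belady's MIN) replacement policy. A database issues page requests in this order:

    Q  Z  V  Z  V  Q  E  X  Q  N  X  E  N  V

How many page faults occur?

Q: fault, frames {Q}
Z: fault, frames {Q,Z}
V: fault, frames {Q,Z,V}
Z: hit
V: hit
Q: hit
E: fault, frames {Q,Z,V,E}
X: fault, evict Z, frames {Q,V,E,X}
Q: hit
N: fault, evict Q, frames {V,E,X,N}
X: hit
E: hit
N: hit
V: hit
Page faults: 6.

6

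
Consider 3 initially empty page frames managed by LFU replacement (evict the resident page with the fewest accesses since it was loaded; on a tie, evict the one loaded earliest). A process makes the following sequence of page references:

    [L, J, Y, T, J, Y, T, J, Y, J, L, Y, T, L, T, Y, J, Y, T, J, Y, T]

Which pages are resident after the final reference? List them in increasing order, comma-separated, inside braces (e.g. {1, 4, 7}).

{J, T, Y}

L → miss, frames {L}
J → miss, frames {L,J}
Y → miss, frames {L,J,Y}
T → miss, evict L, frames {J,Y,T}
J → hit
Y → hit
T → hit
J → hit
Y → hit
J → hit
L → miss, evict T, frames {J,Y,L}
Y → hit
T → miss, evict L, frames {J,Y,T}
L → miss, evict T, frames {J,Y,L}
T → miss, evict L, frames {J,Y,T}
Y → hit
J → hit
Y → hit
T → hit
J → hit
Y → hit
T → hit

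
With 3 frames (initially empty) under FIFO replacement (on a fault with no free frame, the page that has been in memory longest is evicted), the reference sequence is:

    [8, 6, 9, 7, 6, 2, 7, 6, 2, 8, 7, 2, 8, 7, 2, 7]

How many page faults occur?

8 → miss, frames {8}
6 → miss, frames {8,6}
9 → miss, frames {8,6,9}
7 → miss, evict 8, frames {6,9,7}
6 → hit
2 → miss, evict 6, frames {9,7,2}
7 → hit
6 → miss, evict 9, frames {7,2,6}
2 → hit
8 → miss, evict 7, frames {2,6,8}
7 → miss, evict 2, frames {6,8,7}
2 → miss, evict 6, frames {8,7,2}
8 → hit
7 → hit
2 → hit
7 → hit
Page faults: 9.

9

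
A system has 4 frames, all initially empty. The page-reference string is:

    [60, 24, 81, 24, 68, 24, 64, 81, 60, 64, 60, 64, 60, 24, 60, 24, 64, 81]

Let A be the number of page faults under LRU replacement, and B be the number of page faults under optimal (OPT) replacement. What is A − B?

1

Under LRU: F F F . F . F . F . . . . . . . . . → 6 faults.
Under OPT: F F F . F . F . . . . . . . . . . . → 5 faults.
A − B = 6 − 5 = 1.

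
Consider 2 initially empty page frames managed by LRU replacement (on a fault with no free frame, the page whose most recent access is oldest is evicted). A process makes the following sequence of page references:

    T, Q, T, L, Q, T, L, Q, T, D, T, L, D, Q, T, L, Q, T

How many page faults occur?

T: miss, frames (T)
Q: miss, frames (T Q)
T: hit
L: miss, evict Q, frames (T L)
Q: miss, evict T, frames (L Q)
T: miss, evict L, frames (Q T)
L: miss, evict Q, frames (T L)
Q: miss, evict T, frames (L Q)
T: miss, evict L, frames (Q T)
D: miss, evict Q, frames (T D)
T: hit
L: miss, evict D, frames (T L)
D: miss, evict T, frames (L D)
Q: miss, evict L, frames (D Q)
T: miss, evict D, frames (Q T)
L: miss, evict Q, frames (T L)
Q: miss, evict T, frames (L Q)
T: miss, evict L, frames (Q T)
Page faults: 16.

16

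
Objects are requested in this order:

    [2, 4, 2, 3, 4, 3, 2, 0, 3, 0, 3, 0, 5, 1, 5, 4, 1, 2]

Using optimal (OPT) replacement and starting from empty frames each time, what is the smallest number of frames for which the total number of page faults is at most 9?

2

f=1: 18 faults
f=2: 9 faults
f=3: 7 faults
f=4: 6 faults
f=5: 6 faults
f=6: 6 faults
Smallest f with faults ≤ 9 is 2.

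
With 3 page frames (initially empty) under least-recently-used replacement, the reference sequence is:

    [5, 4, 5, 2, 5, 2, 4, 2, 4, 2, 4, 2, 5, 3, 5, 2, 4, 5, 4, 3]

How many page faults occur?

6

5 -> fault, frames [5]
4 -> fault, frames [5, 4]
5 -> hit
2 -> fault, frames [4, 5, 2]
5 -> hit
2 -> hit
4 -> hit
2 -> hit
4 -> hit
2 -> hit
4 -> hit
2 -> hit
5 -> hit
3 -> fault, evict 4, frames [2, 5, 3]
5 -> hit
2 -> hit
4 -> fault, evict 3, frames [5, 2, 4]
5 -> hit
4 -> hit
3 -> fault, evict 2, frames [5, 4, 3]
Page faults: 6.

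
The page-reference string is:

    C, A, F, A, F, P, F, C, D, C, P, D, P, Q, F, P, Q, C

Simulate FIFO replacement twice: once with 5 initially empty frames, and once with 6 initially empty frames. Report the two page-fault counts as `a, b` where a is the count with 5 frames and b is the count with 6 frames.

7, 6

5 frames: F F F . . F . . F . . . . F . . . F → 7 faults.
6 frames: F F F . . F . . F . . . . F . . . . → 6 faults.
6 < 7: adding a frame reduced faults, as is typical.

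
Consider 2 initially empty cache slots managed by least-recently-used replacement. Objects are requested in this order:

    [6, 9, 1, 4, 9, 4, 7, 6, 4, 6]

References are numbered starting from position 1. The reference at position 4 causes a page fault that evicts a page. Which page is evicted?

pos 1: 6 -> fault, frames [6]
pos 2: 9 -> fault, frames [6, 9]
pos 3: 1 -> fault, evict 6, frames [9, 1]
pos 4: 4 -> fault, evict 9, frames [1, 4]
At position 4, page 9 is evicted.

9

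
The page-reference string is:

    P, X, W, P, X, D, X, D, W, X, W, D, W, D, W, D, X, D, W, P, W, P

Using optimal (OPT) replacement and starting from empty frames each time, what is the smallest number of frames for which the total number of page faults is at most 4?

f=1: 22 faults
f=2: 10 faults
f=3: 5 faults
f=4: 4 faults
Smallest f with faults ≤ 4 is 4.

4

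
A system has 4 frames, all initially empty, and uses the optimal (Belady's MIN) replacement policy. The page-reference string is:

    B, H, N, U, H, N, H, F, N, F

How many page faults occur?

5

B -> miss, frames {B}
H -> miss, frames {B,H}
N -> miss, frames {B,H,N}
U -> miss, frames {B,H,N,U}
H -> hit
N -> hit
H -> hit
F -> miss, evict U, frames {B,H,N,F}
N -> hit
F -> hit
Page faults: 5.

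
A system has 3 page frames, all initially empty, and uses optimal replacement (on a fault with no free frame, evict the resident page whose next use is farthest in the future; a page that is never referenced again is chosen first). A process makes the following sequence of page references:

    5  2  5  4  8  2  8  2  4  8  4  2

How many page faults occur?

5 -> miss, frames [5]
2 -> miss, frames [5, 2]
5 -> hit
4 -> miss, frames [5, 2, 4]
8 -> miss, evict 5, frames [2, 4, 8]
2 -> hit
8 -> hit
2 -> hit
4 -> hit
8 -> hit
4 -> hit
2 -> hit
Page faults: 4.

4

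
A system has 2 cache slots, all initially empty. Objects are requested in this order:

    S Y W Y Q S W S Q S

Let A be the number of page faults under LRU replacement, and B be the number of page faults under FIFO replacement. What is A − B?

Under LRU: F F F . F F F . F . → 7 faults.
Under FIFO: F F F . F F F . F F → 8 faults.
A − B = 7 − 8 = -1.

-1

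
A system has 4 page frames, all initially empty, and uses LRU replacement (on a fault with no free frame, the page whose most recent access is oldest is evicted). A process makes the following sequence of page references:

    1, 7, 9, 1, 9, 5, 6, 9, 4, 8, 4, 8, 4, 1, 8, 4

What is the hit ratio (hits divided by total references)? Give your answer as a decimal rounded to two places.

1 -> miss, frames {1}
7 -> miss, frames {1,7}
9 -> miss, frames {1,7,9}
1 -> hit
9 -> hit
5 -> miss, frames {7,1,9,5}
6 -> miss, evict 7, frames {1,9,5,6}
9 -> hit
4 -> miss, evict 1, frames {5,6,9,4}
8 -> miss, evict 5, frames {6,9,4,8}
4 -> hit
8 -> hit
4 -> hit
1 -> miss, evict 6, frames {9,8,4,1}
8 -> hit
4 -> hit
Hits: 8 of 16 references → 8/16 = 0.5000.

0.50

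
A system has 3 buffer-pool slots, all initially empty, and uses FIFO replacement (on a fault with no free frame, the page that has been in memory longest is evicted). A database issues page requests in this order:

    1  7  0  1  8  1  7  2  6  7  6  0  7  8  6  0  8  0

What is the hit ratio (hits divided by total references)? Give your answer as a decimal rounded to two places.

0.28

1 -> miss, frames [1]
7 -> miss, frames [1, 7]
0 -> miss, frames [1, 7, 0]
1 -> hit
8 -> miss, evict 1, frames [7, 0, 8]
1 -> miss, evict 7, frames [0, 8, 1]
7 -> miss, evict 0, frames [8, 1, 7]
2 -> miss, evict 8, frames [1, 7, 2]
6 -> miss, evict 1, frames [7, 2, 6]
7 -> hit
6 -> hit
0 -> miss, evict 7, frames [2, 6, 0]
7 -> miss, evict 2, frames [6, 0, 7]
8 -> miss, evict 6, frames [0, 7, 8]
6 -> miss, evict 0, frames [7, 8, 6]
0 -> miss, evict 7, frames [8, 6, 0]
8 -> hit
0 -> hit
Hits: 5 of 18 references → 5/18 = 0.2778.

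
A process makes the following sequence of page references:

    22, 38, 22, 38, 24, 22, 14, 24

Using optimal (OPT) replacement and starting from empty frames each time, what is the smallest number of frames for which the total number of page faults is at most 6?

f=1: 8 faults
f=2: 4 faults
f=3: 4 faults
f=4: 4 faults
Smallest f with faults ≤ 6 is 2.

2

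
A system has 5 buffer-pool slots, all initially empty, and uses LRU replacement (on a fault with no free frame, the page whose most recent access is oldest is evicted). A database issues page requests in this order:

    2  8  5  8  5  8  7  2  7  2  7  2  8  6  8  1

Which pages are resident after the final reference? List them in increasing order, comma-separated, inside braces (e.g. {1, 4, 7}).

2 -> fault, frames {2}
8 -> fault, frames {2,8}
5 -> fault, frames {2,8,5}
8 -> hit
5 -> hit
8 -> hit
7 -> fault, frames {2,5,8,7}
2 -> hit
7 -> hit
2 -> hit
7 -> hit
2 -> hit
8 -> hit
6 -> fault, frames {5,7,2,8,6}
8 -> hit
1 -> fault, evict 5, frames {7,2,6,8,1}

{1, 2, 6, 7, 8}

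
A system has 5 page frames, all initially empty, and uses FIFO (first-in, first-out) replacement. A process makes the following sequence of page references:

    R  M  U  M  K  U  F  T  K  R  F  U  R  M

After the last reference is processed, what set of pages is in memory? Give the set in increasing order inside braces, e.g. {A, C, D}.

R: miss, frames (R)
M: miss, frames (R M)
U: miss, frames (R M U)
M: hit
K: miss, frames (R M U K)
U: hit
F: miss, frames (R M U K F)
T: miss, evict R, frames (M U K F T)
K: hit
R: miss, evict M, frames (U K F T R)
F: hit
U: hit
R: hit
M: miss, evict U, frames (K F T R M)

{F, K, M, R, T}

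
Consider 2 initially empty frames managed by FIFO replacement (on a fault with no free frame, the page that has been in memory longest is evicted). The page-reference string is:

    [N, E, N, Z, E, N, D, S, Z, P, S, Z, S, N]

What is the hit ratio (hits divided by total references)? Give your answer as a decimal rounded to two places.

N: miss, frames (N)
E: miss, frames (N E)
N: hit
Z: miss, evict N, frames (E Z)
E: hit
N: miss, evict E, frames (Z N)
D: miss, evict Z, frames (N D)
S: miss, evict N, frames (D S)
Z: miss, evict D, frames (S Z)
P: miss, evict S, frames (Z P)
S: miss, evict Z, frames (P S)
Z: miss, evict P, frames (S Z)
S: hit
N: miss, evict S, frames (Z N)
Hits: 3 of 14 references → 3/14 = 0.2143.

0.21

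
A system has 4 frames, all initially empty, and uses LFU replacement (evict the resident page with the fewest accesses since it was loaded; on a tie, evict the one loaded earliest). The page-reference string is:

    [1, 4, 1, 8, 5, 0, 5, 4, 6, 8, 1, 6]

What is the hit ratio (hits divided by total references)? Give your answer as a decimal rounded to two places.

1 -> miss, frames {1}
4 -> miss, frames {1,4}
1 -> hit
8 -> miss, frames {1,4,8}
5 -> miss, frames {1,4,8,5}
0 -> miss, evict 4, frames {1,8,5,0}
5 -> hit
4 -> miss, evict 8, frames {1,5,0,4}
6 -> miss, evict 0, frames {1,5,4,6}
8 -> miss, evict 4, frames {1,5,6,8}
1 -> hit
6 -> hit
Hits: 4 of 12 references → 4/12 = 0.3333.

0.33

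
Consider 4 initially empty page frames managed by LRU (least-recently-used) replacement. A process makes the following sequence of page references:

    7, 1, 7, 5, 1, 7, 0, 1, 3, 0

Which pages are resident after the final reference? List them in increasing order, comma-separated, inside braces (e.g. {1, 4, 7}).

{0, 1, 3, 7}

7: fault, frames (7)
1: fault, frames (7 1)
7: hit
5: fault, frames (1 7 5)
1: hit
7: hit
0: fault, frames (5 1 7 0)
1: hit
3: fault, evict 5, frames (7 0 1 3)
0: hit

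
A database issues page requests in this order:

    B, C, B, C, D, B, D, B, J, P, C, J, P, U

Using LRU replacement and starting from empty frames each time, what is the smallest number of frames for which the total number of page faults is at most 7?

f=1: 14 faults
f=2: 10 faults
f=3: 7 faults
f=4: 7 faults
f=5: 6 faults
f=6: 6 faults
Smallest f with faults ≤ 7 is 3.

3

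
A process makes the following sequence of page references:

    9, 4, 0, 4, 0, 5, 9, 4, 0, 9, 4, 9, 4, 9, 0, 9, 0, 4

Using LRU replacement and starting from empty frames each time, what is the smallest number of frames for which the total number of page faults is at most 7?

3

f=1: 18 faults
f=2: 11 faults
f=3: 7 faults
f=4: 4 faults
Smallest f with faults ≤ 7 is 3.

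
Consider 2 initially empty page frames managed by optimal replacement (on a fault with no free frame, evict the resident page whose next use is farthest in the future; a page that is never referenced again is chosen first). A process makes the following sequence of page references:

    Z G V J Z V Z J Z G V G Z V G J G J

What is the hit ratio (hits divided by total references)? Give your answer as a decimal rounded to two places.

0.39

Z: fault, frames (Z)
G: fault, frames (Z G)
V: fault, evict G, frames (Z V)
J: fault, evict V, frames (Z J)
Z: hit
V: fault, evict J, frames (Z V)
Z: hit
J: fault, evict V, frames (Z J)
Z: hit
G: fault, evict J, frames (Z G)
V: fault, evict Z, frames (G V)
G: hit
Z: fault, evict G, frames (V Z)
V: hit
G: fault, evict Z, frames (V G)
J: fault, evict V, frames (G J)
G: hit
J: hit
Hits: 7 of 18 references → 7/18 = 0.3889.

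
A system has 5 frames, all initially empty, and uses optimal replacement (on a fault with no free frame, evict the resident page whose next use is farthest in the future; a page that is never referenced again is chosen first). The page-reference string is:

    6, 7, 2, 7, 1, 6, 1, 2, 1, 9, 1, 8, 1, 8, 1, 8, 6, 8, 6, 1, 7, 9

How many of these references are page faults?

6 → fault, frames [6]
7 → fault, frames [6, 7]
2 → fault, frames [6, 7, 2]
7 → hit
1 → fault, frames [6, 7, 2, 1]
6 → hit
1 → hit
2 → hit
1 → hit
9 → fault, frames [6, 7, 2, 1, 9]
1 → hit
8 → fault, evict 2, frames [6, 7, 1, 9, 8]
1 → hit
8 → hit
1 → hit
8 → hit
6 → hit
8 → hit
6 → hit
1 → hit
7 → hit
9 → hit
Page faults: 6.

6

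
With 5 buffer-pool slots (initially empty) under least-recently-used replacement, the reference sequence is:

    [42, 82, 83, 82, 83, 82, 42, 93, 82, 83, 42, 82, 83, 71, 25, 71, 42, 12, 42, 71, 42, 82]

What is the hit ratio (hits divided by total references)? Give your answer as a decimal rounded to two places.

0.64

42 -> miss, frames {42}
82 -> miss, frames {42,82}
83 -> miss, frames {42,82,83}
82 -> hit
83 -> hit
82 -> hit
42 -> hit
93 -> miss, frames {83,82,42,93}
82 -> hit
83 -> hit
42 -> hit
82 -> hit
83 -> hit
71 -> miss, frames {93,42,82,83,71}
25 -> miss, evict 93, frames {42,82,83,71,25}
71 -> hit
42 -> hit
12 -> miss, evict 82, frames {83,25,71,42,12}
42 -> hit
71 -> hit
42 -> hit
82 -> miss, evict 83, frames {25,12,71,42,82}
Hits: 14 of 22 references → 14/22 = 0.6364.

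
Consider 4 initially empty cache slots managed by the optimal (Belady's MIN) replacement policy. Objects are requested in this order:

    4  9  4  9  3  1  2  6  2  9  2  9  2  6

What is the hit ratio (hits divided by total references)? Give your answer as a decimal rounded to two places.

4 → miss, frames [4]
9 → miss, frames [4, 9]
4 → hit
9 → hit
3 → miss, frames [4, 9, 3]
1 → miss, frames [4, 9, 3, 1]
2 → miss, evict 1, frames [4, 9, 3, 2]
6 → miss, evict 3, frames [4, 9, 2, 6]
2 → hit
9 → hit
2 → hit
9 → hit
2 → hit
6 → hit
Hits: 8 of 14 references → 8/14 = 0.5714.

0.57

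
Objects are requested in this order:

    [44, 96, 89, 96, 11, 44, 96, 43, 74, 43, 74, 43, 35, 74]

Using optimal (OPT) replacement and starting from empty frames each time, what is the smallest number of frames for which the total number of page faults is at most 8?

f=1: 14 faults
f=2: 8 faults
f=3: 7 faults
f=4: 7 faults
f=5: 7 faults
f=6: 7 faults
f=7: 7 faults
Smallest f with faults ≤ 8 is 2.

2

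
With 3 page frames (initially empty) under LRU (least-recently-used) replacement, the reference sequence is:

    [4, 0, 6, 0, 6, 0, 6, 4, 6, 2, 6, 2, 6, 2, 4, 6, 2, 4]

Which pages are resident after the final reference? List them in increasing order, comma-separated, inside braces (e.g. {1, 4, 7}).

4 -> fault, frames {4}
0 -> fault, frames {4,0}
6 -> fault, frames {4,0,6}
0 -> hit
6 -> hit
0 -> hit
6 -> hit
4 -> hit
6 -> hit
2 -> fault, evict 0, frames {4,6,2}
6 -> hit
2 -> hit
6 -> hit
2 -> hit
4 -> hit
6 -> hit
2 -> hit
4 -> hit

{2, 4, 6}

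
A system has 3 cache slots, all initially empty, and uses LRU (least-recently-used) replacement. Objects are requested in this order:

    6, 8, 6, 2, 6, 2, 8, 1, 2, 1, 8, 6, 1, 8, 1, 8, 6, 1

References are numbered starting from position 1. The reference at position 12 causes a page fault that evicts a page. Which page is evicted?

2

pos 1: 6 → fault, frames {6}
pos 2: 8 → fault, frames {6,8}
pos 3: 6 → hit
pos 4: 2 → fault, frames {8,6,2}
pos 5: 6 → hit
pos 6: 2 → hit
pos 7: 8 → hit
pos 8: 1 → fault, evict 6, frames {2,8,1}
pos 9: 2 → hit
pos 10: 1 → hit
pos 11: 8 → hit
pos 12: 6 → fault, evict 2, frames {1,8,6}
At position 12, page 2 is evicted.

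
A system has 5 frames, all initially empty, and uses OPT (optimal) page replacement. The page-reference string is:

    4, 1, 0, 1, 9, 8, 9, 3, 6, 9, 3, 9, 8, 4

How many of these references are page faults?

7

4 → miss, frames [4]
1 → miss, frames [4, 1]
0 → miss, frames [4, 1, 0]
1 → hit
9 → miss, frames [4, 1, 0, 9]
8 → miss, frames [4, 1, 0, 9, 8]
9 → hit
3 → miss, evict 0, frames [4, 1, 9, 8, 3]
6 → miss, evict 1, frames [4, 9, 8, 3, 6]
9 → hit
3 → hit
9 → hit
8 → hit
4 → hit
Page faults: 7.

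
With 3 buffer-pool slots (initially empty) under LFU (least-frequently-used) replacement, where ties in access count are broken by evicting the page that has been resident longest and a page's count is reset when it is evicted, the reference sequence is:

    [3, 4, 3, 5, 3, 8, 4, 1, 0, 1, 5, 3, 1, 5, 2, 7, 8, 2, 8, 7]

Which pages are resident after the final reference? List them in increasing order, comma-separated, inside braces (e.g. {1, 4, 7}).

{1, 3, 7}

3 -> miss, frames (3)
4 -> miss, frames (3 4)
3 -> hit
5 -> miss, frames (3 4 5)
3 -> hit
8 -> miss, evict 4, frames (3 5 8)
4 -> miss, evict 5, frames (3 8 4)
1 -> miss, evict 8, frames (3 4 1)
0 -> miss, evict 4, frames (3 1 0)
1 -> hit
5 -> miss, evict 0, frames (3 1 5)
3 -> hit
1 -> hit
5 -> hit
2 -> miss, evict 5, frames (3 1 2)
7 -> miss, evict 2, frames (3 1 7)
8 -> miss, evict 7, frames (3 1 8)
2 -> miss, evict 8, frames (3 1 2)
8 -> miss, evict 2, frames (3 1 8)
7 -> miss, evict 8, frames (3 1 7)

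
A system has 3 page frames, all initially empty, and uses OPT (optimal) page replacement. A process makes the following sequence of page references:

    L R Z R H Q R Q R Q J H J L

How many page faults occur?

L -> miss, frames (L)
R -> miss, frames (L R)
Z -> miss, frames (L R Z)
R -> hit
H -> miss, evict Z, frames (L R H)
Q -> miss, evict L, frames (R H Q)
R -> hit
Q -> hit
R -> hit
Q -> hit
J -> miss, evict Q, frames (R H J)
H -> hit
J -> hit
L -> miss, evict J, frames (R H L)
Page faults: 7.

7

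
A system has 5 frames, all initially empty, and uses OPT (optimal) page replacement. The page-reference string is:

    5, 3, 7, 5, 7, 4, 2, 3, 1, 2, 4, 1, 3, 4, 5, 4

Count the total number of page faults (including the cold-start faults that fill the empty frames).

6

5 -> fault, frames {5}
3 -> fault, frames {5,3}
7 -> fault, frames {5,3,7}
5 -> hit
7 -> hit
4 -> fault, frames {5,3,7,4}
2 -> fault, frames {5,3,7,4,2}
3 -> hit
1 -> fault, evict 7, frames {5,3,4,2,1}
2 -> hit
4 -> hit
1 -> hit
3 -> hit
4 -> hit
5 -> hit
4 -> hit
Page faults: 6.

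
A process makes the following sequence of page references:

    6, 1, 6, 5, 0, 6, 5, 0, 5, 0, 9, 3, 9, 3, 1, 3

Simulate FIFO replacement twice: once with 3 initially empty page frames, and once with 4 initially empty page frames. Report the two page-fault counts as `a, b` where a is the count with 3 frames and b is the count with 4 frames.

3 frames: F F . F F F . . . . F F . . F . → 8 faults.
4 frames: F F . F F . . . . . F F . . F . → 7 faults.
7 < 8: adding a frame reduced faults, as is typical.

8, 7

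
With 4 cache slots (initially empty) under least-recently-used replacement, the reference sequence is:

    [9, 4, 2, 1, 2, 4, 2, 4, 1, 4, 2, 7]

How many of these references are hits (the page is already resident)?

9 → miss, frames [9]
4 → miss, frames [9, 4]
2 → miss, frames [9, 4, 2]
1 → miss, frames [9, 4, 2, 1]
2 → hit
4 → hit
2 → hit
4 → hit
1 → hit
4 → hit
2 → hit
7 → miss, evict 9, frames [1, 4, 2, 7]
Hits: 7.

7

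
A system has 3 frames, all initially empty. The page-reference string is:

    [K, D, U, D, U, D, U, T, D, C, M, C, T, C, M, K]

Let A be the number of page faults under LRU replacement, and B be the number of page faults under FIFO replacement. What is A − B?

Under LRU: F F F . . . . F . F F . F . . F → 8 faults.
Under FIFO: F F F . . . . F . F F . . . . F → 7 faults.
A − B = 8 − 7 = 1.

1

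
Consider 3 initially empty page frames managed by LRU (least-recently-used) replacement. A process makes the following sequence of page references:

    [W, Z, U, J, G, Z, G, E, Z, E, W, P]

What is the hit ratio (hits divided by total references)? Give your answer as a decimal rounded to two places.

W: miss, frames (W)
Z: miss, frames (W Z)
U: miss, frames (W Z U)
J: miss, evict W, frames (Z U J)
G: miss, evict Z, frames (U J G)
Z: miss, evict U, frames (J G Z)
G: hit
E: miss, evict J, frames (Z G E)
Z: hit
E: hit
W: miss, evict G, frames (Z E W)
P: miss, evict Z, frames (E W P)
Hits: 3 of 12 references → 3/12 = 0.2500.

0.25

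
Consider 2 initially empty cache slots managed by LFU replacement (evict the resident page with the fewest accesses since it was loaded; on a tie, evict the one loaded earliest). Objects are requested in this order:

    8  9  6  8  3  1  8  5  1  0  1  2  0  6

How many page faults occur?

8: fault, frames (8)
9: fault, frames (8 9)
6: fault, evict 8, frames (9 6)
8: fault, evict 9, frames (6 8)
3: fault, evict 6, frames (8 3)
1: fault, evict 8, frames (3 1)
8: fault, evict 3, frames (1 8)
5: fault, evict 1, frames (8 5)
1: fault, evict 8, frames (5 1)
0: fault, evict 5, frames (1 0)
1: hit
2: fault, evict 0, frames (1 2)
0: fault, evict 2, frames (1 0)
6: fault, evict 0, frames (1 6)
Page faults: 13.

13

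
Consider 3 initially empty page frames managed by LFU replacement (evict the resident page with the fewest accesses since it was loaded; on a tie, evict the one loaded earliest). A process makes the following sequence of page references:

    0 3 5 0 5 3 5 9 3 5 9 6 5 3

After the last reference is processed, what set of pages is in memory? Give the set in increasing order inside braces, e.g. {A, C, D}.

{3, 5, 6}

0: miss, frames (0)
3: miss, frames (0 3)
5: miss, frames (0 3 5)
0: hit
5: hit
3: hit
5: hit
9: miss, evict 0, frames (3 5 9)
3: hit
5: hit
9: hit
6: miss, evict 9, frames (3 5 6)
5: hit
3: hit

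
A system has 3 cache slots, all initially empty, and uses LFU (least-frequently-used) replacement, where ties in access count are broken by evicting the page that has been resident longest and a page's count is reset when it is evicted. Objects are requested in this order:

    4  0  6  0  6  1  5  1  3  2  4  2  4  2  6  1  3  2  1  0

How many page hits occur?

4

4 -> miss, frames (4)
0 -> miss, frames (4 0)
6 -> miss, frames (4 0 6)
0 -> hit
6 -> hit
1 -> miss, evict 4, frames (0 6 1)
5 -> miss, evict 1, frames (0 6 5)
1 -> miss, evict 5, frames (0 6 1)
3 -> miss, evict 1, frames (0 6 3)
2 -> miss, evict 3, frames (0 6 2)
4 -> miss, evict 2, frames (0 6 4)
2 -> miss, evict 4, frames (0 6 2)
4 -> miss, evict 2, frames (0 6 4)
2 -> miss, evict 4, frames (0 6 2)
6 -> hit
1 -> miss, evict 2, frames (0 6 1)
3 -> miss, evict 1, frames (0 6 3)
2 -> miss, evict 3, frames (0 6 2)
1 -> miss, evict 2, frames (0 6 1)
0 -> hit
Hits: 4.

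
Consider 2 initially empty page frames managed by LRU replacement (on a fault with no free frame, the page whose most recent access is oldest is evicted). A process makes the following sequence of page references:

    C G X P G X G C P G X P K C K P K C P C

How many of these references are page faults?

16

C -> fault, frames {C}
G -> fault, frames {C,G}
X -> fault, evict C, frames {G,X}
P -> fault, evict G, frames {X,P}
G -> fault, evict X, frames {P,G}
X -> fault, evict P, frames {G,X}
G -> hit
C -> fault, evict X, frames {G,C}
P -> fault, evict G, frames {C,P}
G -> fault, evict C, frames {P,G}
X -> fault, evict P, frames {G,X}
P -> fault, evict G, frames {X,P}
K -> fault, evict X, frames {P,K}
C -> fault, evict P, frames {K,C}
K -> hit
P -> fault, evict C, frames {K,P}
K -> hit
C -> fault, evict P, frames {K,C}
P -> fault, evict K, frames {C,P}
C -> hit
Page faults: 16.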